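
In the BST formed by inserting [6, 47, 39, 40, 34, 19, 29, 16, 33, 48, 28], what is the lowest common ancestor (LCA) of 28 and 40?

Tree insertion order: [6, 47, 39, 40, 34, 19, 29, 16, 33, 48, 28]
Tree (level-order array): [6, None, 47, 39, 48, 34, 40, None, None, 19, None, None, None, 16, 29, None, None, 28, 33]
In a BST, the LCA of p=28, q=40 is the first node v on the
root-to-leaf path with p <= v <= q (go left if both < v, right if both > v).
Walk from root:
  at 6: both 28 and 40 > 6, go right
  at 47: both 28 and 40 < 47, go left
  at 39: 28 <= 39 <= 40, this is the LCA
LCA = 39


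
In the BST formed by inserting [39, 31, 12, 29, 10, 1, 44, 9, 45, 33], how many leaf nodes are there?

Tree built from: [39, 31, 12, 29, 10, 1, 44, 9, 45, 33]
Tree (level-order array): [39, 31, 44, 12, 33, None, 45, 10, 29, None, None, None, None, 1, None, None, None, None, 9]
Rule: A leaf has 0 children.
Per-node child counts:
  node 39: 2 child(ren)
  node 31: 2 child(ren)
  node 12: 2 child(ren)
  node 10: 1 child(ren)
  node 1: 1 child(ren)
  node 9: 0 child(ren)
  node 29: 0 child(ren)
  node 33: 0 child(ren)
  node 44: 1 child(ren)
  node 45: 0 child(ren)
Matching nodes: [9, 29, 33, 45]
Count of leaf nodes: 4


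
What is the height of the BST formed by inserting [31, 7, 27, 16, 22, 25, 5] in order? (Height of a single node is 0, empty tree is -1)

Insertion order: [31, 7, 27, 16, 22, 25, 5]
Tree (level-order array): [31, 7, None, 5, 27, None, None, 16, None, None, 22, None, 25]
Compute height bottom-up (empty subtree = -1):
  height(5) = 1 + max(-1, -1) = 0
  height(25) = 1 + max(-1, -1) = 0
  height(22) = 1 + max(-1, 0) = 1
  height(16) = 1 + max(-1, 1) = 2
  height(27) = 1 + max(2, -1) = 3
  height(7) = 1 + max(0, 3) = 4
  height(31) = 1 + max(4, -1) = 5
Height = 5


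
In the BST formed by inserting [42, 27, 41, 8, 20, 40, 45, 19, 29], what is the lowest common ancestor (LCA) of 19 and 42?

Tree insertion order: [42, 27, 41, 8, 20, 40, 45, 19, 29]
Tree (level-order array): [42, 27, 45, 8, 41, None, None, None, 20, 40, None, 19, None, 29]
In a BST, the LCA of p=19, q=42 is the first node v on the
root-to-leaf path with p <= v <= q (go left if both < v, right if both > v).
Walk from root:
  at 42: 19 <= 42 <= 42, this is the LCA
LCA = 42


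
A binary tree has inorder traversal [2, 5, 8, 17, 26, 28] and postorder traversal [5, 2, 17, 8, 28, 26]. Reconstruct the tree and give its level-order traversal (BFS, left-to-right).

Inorder:   [2, 5, 8, 17, 26, 28]
Postorder: [5, 2, 17, 8, 28, 26]
Algorithm: postorder visits root last, so walk postorder right-to-left;
each value is the root of the current inorder slice — split it at that
value, recurse on the right subtree first, then the left.
Recursive splits:
  root=26; inorder splits into left=[2, 5, 8, 17], right=[28]
  root=28; inorder splits into left=[], right=[]
  root=8; inorder splits into left=[2, 5], right=[17]
  root=17; inorder splits into left=[], right=[]
  root=2; inorder splits into left=[], right=[5]
  root=5; inorder splits into left=[], right=[]
Reconstructed level-order: [26, 8, 28, 2, 17, 5]


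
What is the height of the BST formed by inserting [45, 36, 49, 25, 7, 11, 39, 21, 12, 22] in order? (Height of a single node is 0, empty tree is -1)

Insertion order: [45, 36, 49, 25, 7, 11, 39, 21, 12, 22]
Tree (level-order array): [45, 36, 49, 25, 39, None, None, 7, None, None, None, None, 11, None, 21, 12, 22]
Compute height bottom-up (empty subtree = -1):
  height(12) = 1 + max(-1, -1) = 0
  height(22) = 1 + max(-1, -1) = 0
  height(21) = 1 + max(0, 0) = 1
  height(11) = 1 + max(-1, 1) = 2
  height(7) = 1 + max(-1, 2) = 3
  height(25) = 1 + max(3, -1) = 4
  height(39) = 1 + max(-1, -1) = 0
  height(36) = 1 + max(4, 0) = 5
  height(49) = 1 + max(-1, -1) = 0
  height(45) = 1 + max(5, 0) = 6
Height = 6


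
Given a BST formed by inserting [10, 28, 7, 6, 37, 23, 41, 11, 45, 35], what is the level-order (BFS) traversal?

Tree insertion order: [10, 28, 7, 6, 37, 23, 41, 11, 45, 35]
Tree (level-order array): [10, 7, 28, 6, None, 23, 37, None, None, 11, None, 35, 41, None, None, None, None, None, 45]
BFS from the root, enqueuing left then right child of each popped node:
  queue [10] -> pop 10, enqueue [7, 28], visited so far: [10]
  queue [7, 28] -> pop 7, enqueue [6], visited so far: [10, 7]
  queue [28, 6] -> pop 28, enqueue [23, 37], visited so far: [10, 7, 28]
  queue [6, 23, 37] -> pop 6, enqueue [none], visited so far: [10, 7, 28, 6]
  queue [23, 37] -> pop 23, enqueue [11], visited so far: [10, 7, 28, 6, 23]
  queue [37, 11] -> pop 37, enqueue [35, 41], visited so far: [10, 7, 28, 6, 23, 37]
  queue [11, 35, 41] -> pop 11, enqueue [none], visited so far: [10, 7, 28, 6, 23, 37, 11]
  queue [35, 41] -> pop 35, enqueue [none], visited so far: [10, 7, 28, 6, 23, 37, 11, 35]
  queue [41] -> pop 41, enqueue [45], visited so far: [10, 7, 28, 6, 23, 37, 11, 35, 41]
  queue [45] -> pop 45, enqueue [none], visited so far: [10, 7, 28, 6, 23, 37, 11, 35, 41, 45]
Result: [10, 7, 28, 6, 23, 37, 11, 35, 41, 45]


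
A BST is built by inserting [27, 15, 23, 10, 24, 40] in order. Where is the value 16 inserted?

Starting tree (level order): [27, 15, 40, 10, 23, None, None, None, None, None, 24]
Insertion path: 27 -> 15 -> 23
Result: insert 16 as left child of 23
Final tree (level order): [27, 15, 40, 10, 23, None, None, None, None, 16, 24]


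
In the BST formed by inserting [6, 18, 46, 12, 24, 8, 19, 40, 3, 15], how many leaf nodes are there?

Tree built from: [6, 18, 46, 12, 24, 8, 19, 40, 3, 15]
Tree (level-order array): [6, 3, 18, None, None, 12, 46, 8, 15, 24, None, None, None, None, None, 19, 40]
Rule: A leaf has 0 children.
Per-node child counts:
  node 6: 2 child(ren)
  node 3: 0 child(ren)
  node 18: 2 child(ren)
  node 12: 2 child(ren)
  node 8: 0 child(ren)
  node 15: 0 child(ren)
  node 46: 1 child(ren)
  node 24: 2 child(ren)
  node 19: 0 child(ren)
  node 40: 0 child(ren)
Matching nodes: [3, 8, 15, 19, 40]
Count of leaf nodes: 5


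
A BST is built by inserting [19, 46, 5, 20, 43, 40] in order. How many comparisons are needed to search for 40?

Search path for 40: 19 -> 46 -> 20 -> 43 -> 40
Found: True
Comparisons: 5


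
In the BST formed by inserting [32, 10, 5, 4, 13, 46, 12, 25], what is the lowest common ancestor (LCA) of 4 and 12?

Tree insertion order: [32, 10, 5, 4, 13, 46, 12, 25]
Tree (level-order array): [32, 10, 46, 5, 13, None, None, 4, None, 12, 25]
In a BST, the LCA of p=4, q=12 is the first node v on the
root-to-leaf path with p <= v <= q (go left if both < v, right if both > v).
Walk from root:
  at 32: both 4 and 12 < 32, go left
  at 10: 4 <= 10 <= 12, this is the LCA
LCA = 10


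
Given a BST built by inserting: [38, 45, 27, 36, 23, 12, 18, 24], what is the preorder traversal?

Tree insertion order: [38, 45, 27, 36, 23, 12, 18, 24]
Tree (level-order array): [38, 27, 45, 23, 36, None, None, 12, 24, None, None, None, 18]
Preorder traversal: [38, 27, 23, 12, 18, 24, 36, 45]


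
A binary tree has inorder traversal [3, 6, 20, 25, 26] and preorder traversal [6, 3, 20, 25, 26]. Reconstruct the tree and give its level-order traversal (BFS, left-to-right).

Inorder:  [3, 6, 20, 25, 26]
Preorder: [6, 3, 20, 25, 26]
Algorithm: preorder visits root first, so consume preorder in order;
for each root, split the current inorder slice at that value into
left-subtree inorder and right-subtree inorder, then recurse.
Recursive splits:
  root=6; inorder splits into left=[3], right=[20, 25, 26]
  root=3; inorder splits into left=[], right=[]
  root=20; inorder splits into left=[], right=[25, 26]
  root=25; inorder splits into left=[], right=[26]
  root=26; inorder splits into left=[], right=[]
Reconstructed level-order: [6, 3, 20, 25, 26]


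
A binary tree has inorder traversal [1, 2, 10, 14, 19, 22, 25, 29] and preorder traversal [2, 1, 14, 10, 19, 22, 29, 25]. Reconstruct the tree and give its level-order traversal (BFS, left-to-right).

Inorder:  [1, 2, 10, 14, 19, 22, 25, 29]
Preorder: [2, 1, 14, 10, 19, 22, 29, 25]
Algorithm: preorder visits root first, so consume preorder in order;
for each root, split the current inorder slice at that value into
left-subtree inorder and right-subtree inorder, then recurse.
Recursive splits:
  root=2; inorder splits into left=[1], right=[10, 14, 19, 22, 25, 29]
  root=1; inorder splits into left=[], right=[]
  root=14; inorder splits into left=[10], right=[19, 22, 25, 29]
  root=10; inorder splits into left=[], right=[]
  root=19; inorder splits into left=[], right=[22, 25, 29]
  root=22; inorder splits into left=[], right=[25, 29]
  root=29; inorder splits into left=[25], right=[]
  root=25; inorder splits into left=[], right=[]
Reconstructed level-order: [2, 1, 14, 10, 19, 22, 29, 25]


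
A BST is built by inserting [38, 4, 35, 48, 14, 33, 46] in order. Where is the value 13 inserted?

Starting tree (level order): [38, 4, 48, None, 35, 46, None, 14, None, None, None, None, 33]
Insertion path: 38 -> 4 -> 35 -> 14
Result: insert 13 as left child of 14
Final tree (level order): [38, 4, 48, None, 35, 46, None, 14, None, None, None, 13, 33]


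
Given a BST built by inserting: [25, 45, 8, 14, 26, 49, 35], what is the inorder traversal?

Tree insertion order: [25, 45, 8, 14, 26, 49, 35]
Tree (level-order array): [25, 8, 45, None, 14, 26, 49, None, None, None, 35]
Inorder traversal: [8, 14, 25, 26, 35, 45, 49]


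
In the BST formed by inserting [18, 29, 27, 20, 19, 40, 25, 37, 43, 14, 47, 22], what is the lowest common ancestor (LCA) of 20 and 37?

Tree insertion order: [18, 29, 27, 20, 19, 40, 25, 37, 43, 14, 47, 22]
Tree (level-order array): [18, 14, 29, None, None, 27, 40, 20, None, 37, 43, 19, 25, None, None, None, 47, None, None, 22]
In a BST, the LCA of p=20, q=37 is the first node v on the
root-to-leaf path with p <= v <= q (go left if both < v, right if both > v).
Walk from root:
  at 18: both 20 and 37 > 18, go right
  at 29: 20 <= 29 <= 37, this is the LCA
LCA = 29


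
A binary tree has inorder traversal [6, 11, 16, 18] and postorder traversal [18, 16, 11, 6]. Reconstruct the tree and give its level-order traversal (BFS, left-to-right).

Inorder:   [6, 11, 16, 18]
Postorder: [18, 16, 11, 6]
Algorithm: postorder visits root last, so walk postorder right-to-left;
each value is the root of the current inorder slice — split it at that
value, recurse on the right subtree first, then the left.
Recursive splits:
  root=6; inorder splits into left=[], right=[11, 16, 18]
  root=11; inorder splits into left=[], right=[16, 18]
  root=16; inorder splits into left=[], right=[18]
  root=18; inorder splits into left=[], right=[]
Reconstructed level-order: [6, 11, 16, 18]


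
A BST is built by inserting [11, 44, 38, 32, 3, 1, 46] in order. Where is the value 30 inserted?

Starting tree (level order): [11, 3, 44, 1, None, 38, 46, None, None, 32]
Insertion path: 11 -> 44 -> 38 -> 32
Result: insert 30 as left child of 32
Final tree (level order): [11, 3, 44, 1, None, 38, 46, None, None, 32, None, None, None, 30]


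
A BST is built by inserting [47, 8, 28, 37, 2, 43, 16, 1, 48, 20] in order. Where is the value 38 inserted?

Starting tree (level order): [47, 8, 48, 2, 28, None, None, 1, None, 16, 37, None, None, None, 20, None, 43]
Insertion path: 47 -> 8 -> 28 -> 37 -> 43
Result: insert 38 as left child of 43
Final tree (level order): [47, 8, 48, 2, 28, None, None, 1, None, 16, 37, None, None, None, 20, None, 43, None, None, 38]


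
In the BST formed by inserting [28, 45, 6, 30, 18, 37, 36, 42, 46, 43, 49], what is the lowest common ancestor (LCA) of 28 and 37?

Tree insertion order: [28, 45, 6, 30, 18, 37, 36, 42, 46, 43, 49]
Tree (level-order array): [28, 6, 45, None, 18, 30, 46, None, None, None, 37, None, 49, 36, 42, None, None, None, None, None, 43]
In a BST, the LCA of p=28, q=37 is the first node v on the
root-to-leaf path with p <= v <= q (go left if both < v, right if both > v).
Walk from root:
  at 28: 28 <= 28 <= 37, this is the LCA
LCA = 28


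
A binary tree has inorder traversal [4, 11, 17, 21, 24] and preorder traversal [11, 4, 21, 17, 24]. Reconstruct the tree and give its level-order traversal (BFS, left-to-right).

Inorder:  [4, 11, 17, 21, 24]
Preorder: [11, 4, 21, 17, 24]
Algorithm: preorder visits root first, so consume preorder in order;
for each root, split the current inorder slice at that value into
left-subtree inorder and right-subtree inorder, then recurse.
Recursive splits:
  root=11; inorder splits into left=[4], right=[17, 21, 24]
  root=4; inorder splits into left=[], right=[]
  root=21; inorder splits into left=[17], right=[24]
  root=17; inorder splits into left=[], right=[]
  root=24; inorder splits into left=[], right=[]
Reconstructed level-order: [11, 4, 21, 17, 24]


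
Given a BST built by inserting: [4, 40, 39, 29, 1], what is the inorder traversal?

Tree insertion order: [4, 40, 39, 29, 1]
Tree (level-order array): [4, 1, 40, None, None, 39, None, 29]
Inorder traversal: [1, 4, 29, 39, 40]


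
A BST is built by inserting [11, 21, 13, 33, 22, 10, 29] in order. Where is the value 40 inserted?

Starting tree (level order): [11, 10, 21, None, None, 13, 33, None, None, 22, None, None, 29]
Insertion path: 11 -> 21 -> 33
Result: insert 40 as right child of 33
Final tree (level order): [11, 10, 21, None, None, 13, 33, None, None, 22, 40, None, 29]


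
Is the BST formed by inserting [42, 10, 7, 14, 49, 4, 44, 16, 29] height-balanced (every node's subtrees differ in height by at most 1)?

Tree (level-order array): [42, 10, 49, 7, 14, 44, None, 4, None, None, 16, None, None, None, None, None, 29]
Definition: a tree is height-balanced if, at every node, |h(left) - h(right)| <= 1 (empty subtree has height -1).
Bottom-up per-node check:
  node 4: h_left=-1, h_right=-1, diff=0 [OK], height=0
  node 7: h_left=0, h_right=-1, diff=1 [OK], height=1
  node 29: h_left=-1, h_right=-1, diff=0 [OK], height=0
  node 16: h_left=-1, h_right=0, diff=1 [OK], height=1
  node 14: h_left=-1, h_right=1, diff=2 [FAIL (|-1-1|=2 > 1)], height=2
  node 10: h_left=1, h_right=2, diff=1 [OK], height=3
  node 44: h_left=-1, h_right=-1, diff=0 [OK], height=0
  node 49: h_left=0, h_right=-1, diff=1 [OK], height=1
  node 42: h_left=3, h_right=1, diff=2 [FAIL (|3-1|=2 > 1)], height=4
Node 14 violates the condition: |-1 - 1| = 2 > 1.
Result: Not balanced


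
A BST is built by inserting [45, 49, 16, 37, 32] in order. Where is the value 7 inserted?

Starting tree (level order): [45, 16, 49, None, 37, None, None, 32]
Insertion path: 45 -> 16
Result: insert 7 as left child of 16
Final tree (level order): [45, 16, 49, 7, 37, None, None, None, None, 32]


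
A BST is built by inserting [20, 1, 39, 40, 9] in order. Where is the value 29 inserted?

Starting tree (level order): [20, 1, 39, None, 9, None, 40]
Insertion path: 20 -> 39
Result: insert 29 as left child of 39
Final tree (level order): [20, 1, 39, None, 9, 29, 40]


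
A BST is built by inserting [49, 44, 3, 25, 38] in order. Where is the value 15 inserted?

Starting tree (level order): [49, 44, None, 3, None, None, 25, None, 38]
Insertion path: 49 -> 44 -> 3 -> 25
Result: insert 15 as left child of 25
Final tree (level order): [49, 44, None, 3, None, None, 25, 15, 38]


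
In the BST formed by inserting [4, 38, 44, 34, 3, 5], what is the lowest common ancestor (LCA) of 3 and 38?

Tree insertion order: [4, 38, 44, 34, 3, 5]
Tree (level-order array): [4, 3, 38, None, None, 34, 44, 5]
In a BST, the LCA of p=3, q=38 is the first node v on the
root-to-leaf path with p <= v <= q (go left if both < v, right if both > v).
Walk from root:
  at 4: 3 <= 4 <= 38, this is the LCA
LCA = 4


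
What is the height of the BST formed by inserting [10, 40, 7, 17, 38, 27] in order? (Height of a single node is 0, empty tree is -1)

Insertion order: [10, 40, 7, 17, 38, 27]
Tree (level-order array): [10, 7, 40, None, None, 17, None, None, 38, 27]
Compute height bottom-up (empty subtree = -1):
  height(7) = 1 + max(-1, -1) = 0
  height(27) = 1 + max(-1, -1) = 0
  height(38) = 1 + max(0, -1) = 1
  height(17) = 1 + max(-1, 1) = 2
  height(40) = 1 + max(2, -1) = 3
  height(10) = 1 + max(0, 3) = 4
Height = 4


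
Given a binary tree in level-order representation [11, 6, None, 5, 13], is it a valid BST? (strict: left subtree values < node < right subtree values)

Level-order array: [11, 6, None, 5, 13]
Validate using subtree bounds (lo, hi): at each node, require lo < value < hi,
then recurse left with hi=value and right with lo=value.
Preorder trace (stopping at first violation):
  at node 11 with bounds (-inf, +inf): OK
  at node 6 with bounds (-inf, 11): OK
  at node 5 with bounds (-inf, 6): OK
  at node 13 with bounds (6, 11): VIOLATION
Node 13 violates its bound: not (6 < 13 < 11).
Result: Not a valid BST


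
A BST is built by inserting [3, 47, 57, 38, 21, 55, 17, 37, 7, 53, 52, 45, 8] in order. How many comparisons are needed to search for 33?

Search path for 33: 3 -> 47 -> 38 -> 21 -> 37
Found: False
Comparisons: 5


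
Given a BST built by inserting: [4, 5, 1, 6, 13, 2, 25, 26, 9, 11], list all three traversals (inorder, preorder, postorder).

Tree insertion order: [4, 5, 1, 6, 13, 2, 25, 26, 9, 11]
Tree (level-order array): [4, 1, 5, None, 2, None, 6, None, None, None, 13, 9, 25, None, 11, None, 26]
Inorder (L, root, R): [1, 2, 4, 5, 6, 9, 11, 13, 25, 26]
Preorder (root, L, R): [4, 1, 2, 5, 6, 13, 9, 11, 25, 26]
Postorder (L, R, root): [2, 1, 11, 9, 26, 25, 13, 6, 5, 4]


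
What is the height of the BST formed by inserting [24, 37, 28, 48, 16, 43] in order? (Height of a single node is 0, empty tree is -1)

Insertion order: [24, 37, 28, 48, 16, 43]
Tree (level-order array): [24, 16, 37, None, None, 28, 48, None, None, 43]
Compute height bottom-up (empty subtree = -1):
  height(16) = 1 + max(-1, -1) = 0
  height(28) = 1 + max(-1, -1) = 0
  height(43) = 1 + max(-1, -1) = 0
  height(48) = 1 + max(0, -1) = 1
  height(37) = 1 + max(0, 1) = 2
  height(24) = 1 + max(0, 2) = 3
Height = 3


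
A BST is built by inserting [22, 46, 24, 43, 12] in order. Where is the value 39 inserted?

Starting tree (level order): [22, 12, 46, None, None, 24, None, None, 43]
Insertion path: 22 -> 46 -> 24 -> 43
Result: insert 39 as left child of 43
Final tree (level order): [22, 12, 46, None, None, 24, None, None, 43, 39]


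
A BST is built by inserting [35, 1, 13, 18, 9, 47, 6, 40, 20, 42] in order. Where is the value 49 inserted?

Starting tree (level order): [35, 1, 47, None, 13, 40, None, 9, 18, None, 42, 6, None, None, 20]
Insertion path: 35 -> 47
Result: insert 49 as right child of 47
Final tree (level order): [35, 1, 47, None, 13, 40, 49, 9, 18, None, 42, None, None, 6, None, None, 20]


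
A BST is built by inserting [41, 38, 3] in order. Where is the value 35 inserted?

Starting tree (level order): [41, 38, None, 3]
Insertion path: 41 -> 38 -> 3
Result: insert 35 as right child of 3
Final tree (level order): [41, 38, None, 3, None, None, 35]


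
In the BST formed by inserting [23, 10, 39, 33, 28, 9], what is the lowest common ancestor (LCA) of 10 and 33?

Tree insertion order: [23, 10, 39, 33, 28, 9]
Tree (level-order array): [23, 10, 39, 9, None, 33, None, None, None, 28]
In a BST, the LCA of p=10, q=33 is the first node v on the
root-to-leaf path with p <= v <= q (go left if both < v, right if both > v).
Walk from root:
  at 23: 10 <= 23 <= 33, this is the LCA
LCA = 23


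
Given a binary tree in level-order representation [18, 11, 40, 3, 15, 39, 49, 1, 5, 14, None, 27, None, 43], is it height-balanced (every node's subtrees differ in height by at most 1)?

Tree (level-order array): [18, 11, 40, 3, 15, 39, 49, 1, 5, 14, None, 27, None, 43]
Definition: a tree is height-balanced if, at every node, |h(left) - h(right)| <= 1 (empty subtree has height -1).
Bottom-up per-node check:
  node 1: h_left=-1, h_right=-1, diff=0 [OK], height=0
  node 5: h_left=-1, h_right=-1, diff=0 [OK], height=0
  node 3: h_left=0, h_right=0, diff=0 [OK], height=1
  node 14: h_left=-1, h_right=-1, diff=0 [OK], height=0
  node 15: h_left=0, h_right=-1, diff=1 [OK], height=1
  node 11: h_left=1, h_right=1, diff=0 [OK], height=2
  node 27: h_left=-1, h_right=-1, diff=0 [OK], height=0
  node 39: h_left=0, h_right=-1, diff=1 [OK], height=1
  node 43: h_left=-1, h_right=-1, diff=0 [OK], height=0
  node 49: h_left=0, h_right=-1, diff=1 [OK], height=1
  node 40: h_left=1, h_right=1, diff=0 [OK], height=2
  node 18: h_left=2, h_right=2, diff=0 [OK], height=3
All nodes satisfy the balance condition.
Result: Balanced


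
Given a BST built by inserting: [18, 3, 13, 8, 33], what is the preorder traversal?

Tree insertion order: [18, 3, 13, 8, 33]
Tree (level-order array): [18, 3, 33, None, 13, None, None, 8]
Preorder traversal: [18, 3, 13, 8, 33]


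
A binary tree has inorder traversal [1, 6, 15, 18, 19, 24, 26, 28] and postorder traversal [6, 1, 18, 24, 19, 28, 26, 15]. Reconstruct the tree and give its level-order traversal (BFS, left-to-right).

Inorder:   [1, 6, 15, 18, 19, 24, 26, 28]
Postorder: [6, 1, 18, 24, 19, 28, 26, 15]
Algorithm: postorder visits root last, so walk postorder right-to-left;
each value is the root of the current inorder slice — split it at that
value, recurse on the right subtree first, then the left.
Recursive splits:
  root=15; inorder splits into left=[1, 6], right=[18, 19, 24, 26, 28]
  root=26; inorder splits into left=[18, 19, 24], right=[28]
  root=28; inorder splits into left=[], right=[]
  root=19; inorder splits into left=[18], right=[24]
  root=24; inorder splits into left=[], right=[]
  root=18; inorder splits into left=[], right=[]
  root=1; inorder splits into left=[], right=[6]
  root=6; inorder splits into left=[], right=[]
Reconstructed level-order: [15, 1, 26, 6, 19, 28, 18, 24]


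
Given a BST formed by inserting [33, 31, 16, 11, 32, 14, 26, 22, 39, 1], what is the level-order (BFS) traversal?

Tree insertion order: [33, 31, 16, 11, 32, 14, 26, 22, 39, 1]
Tree (level-order array): [33, 31, 39, 16, 32, None, None, 11, 26, None, None, 1, 14, 22]
BFS from the root, enqueuing left then right child of each popped node:
  queue [33] -> pop 33, enqueue [31, 39], visited so far: [33]
  queue [31, 39] -> pop 31, enqueue [16, 32], visited so far: [33, 31]
  queue [39, 16, 32] -> pop 39, enqueue [none], visited so far: [33, 31, 39]
  queue [16, 32] -> pop 16, enqueue [11, 26], visited so far: [33, 31, 39, 16]
  queue [32, 11, 26] -> pop 32, enqueue [none], visited so far: [33, 31, 39, 16, 32]
  queue [11, 26] -> pop 11, enqueue [1, 14], visited so far: [33, 31, 39, 16, 32, 11]
  queue [26, 1, 14] -> pop 26, enqueue [22], visited so far: [33, 31, 39, 16, 32, 11, 26]
  queue [1, 14, 22] -> pop 1, enqueue [none], visited so far: [33, 31, 39, 16, 32, 11, 26, 1]
  queue [14, 22] -> pop 14, enqueue [none], visited so far: [33, 31, 39, 16, 32, 11, 26, 1, 14]
  queue [22] -> pop 22, enqueue [none], visited so far: [33, 31, 39, 16, 32, 11, 26, 1, 14, 22]
Result: [33, 31, 39, 16, 32, 11, 26, 1, 14, 22]


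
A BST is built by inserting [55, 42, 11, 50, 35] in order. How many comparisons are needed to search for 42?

Search path for 42: 55 -> 42
Found: True
Comparisons: 2


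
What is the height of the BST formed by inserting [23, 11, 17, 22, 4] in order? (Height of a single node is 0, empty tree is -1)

Insertion order: [23, 11, 17, 22, 4]
Tree (level-order array): [23, 11, None, 4, 17, None, None, None, 22]
Compute height bottom-up (empty subtree = -1):
  height(4) = 1 + max(-1, -1) = 0
  height(22) = 1 + max(-1, -1) = 0
  height(17) = 1 + max(-1, 0) = 1
  height(11) = 1 + max(0, 1) = 2
  height(23) = 1 + max(2, -1) = 3
Height = 3


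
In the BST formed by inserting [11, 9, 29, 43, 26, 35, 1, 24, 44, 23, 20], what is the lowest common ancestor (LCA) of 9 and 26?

Tree insertion order: [11, 9, 29, 43, 26, 35, 1, 24, 44, 23, 20]
Tree (level-order array): [11, 9, 29, 1, None, 26, 43, None, None, 24, None, 35, 44, 23, None, None, None, None, None, 20]
In a BST, the LCA of p=9, q=26 is the first node v on the
root-to-leaf path with p <= v <= q (go left if both < v, right if both > v).
Walk from root:
  at 11: 9 <= 11 <= 26, this is the LCA
LCA = 11


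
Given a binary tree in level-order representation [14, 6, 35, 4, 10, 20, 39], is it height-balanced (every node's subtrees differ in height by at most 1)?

Tree (level-order array): [14, 6, 35, 4, 10, 20, 39]
Definition: a tree is height-balanced if, at every node, |h(left) - h(right)| <= 1 (empty subtree has height -1).
Bottom-up per-node check:
  node 4: h_left=-1, h_right=-1, diff=0 [OK], height=0
  node 10: h_left=-1, h_right=-1, diff=0 [OK], height=0
  node 6: h_left=0, h_right=0, diff=0 [OK], height=1
  node 20: h_left=-1, h_right=-1, diff=0 [OK], height=0
  node 39: h_left=-1, h_right=-1, diff=0 [OK], height=0
  node 35: h_left=0, h_right=0, diff=0 [OK], height=1
  node 14: h_left=1, h_right=1, diff=0 [OK], height=2
All nodes satisfy the balance condition.
Result: Balanced


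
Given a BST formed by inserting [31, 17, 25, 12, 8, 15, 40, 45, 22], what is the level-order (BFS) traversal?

Tree insertion order: [31, 17, 25, 12, 8, 15, 40, 45, 22]
Tree (level-order array): [31, 17, 40, 12, 25, None, 45, 8, 15, 22]
BFS from the root, enqueuing left then right child of each popped node:
  queue [31] -> pop 31, enqueue [17, 40], visited so far: [31]
  queue [17, 40] -> pop 17, enqueue [12, 25], visited so far: [31, 17]
  queue [40, 12, 25] -> pop 40, enqueue [45], visited so far: [31, 17, 40]
  queue [12, 25, 45] -> pop 12, enqueue [8, 15], visited so far: [31, 17, 40, 12]
  queue [25, 45, 8, 15] -> pop 25, enqueue [22], visited so far: [31, 17, 40, 12, 25]
  queue [45, 8, 15, 22] -> pop 45, enqueue [none], visited so far: [31, 17, 40, 12, 25, 45]
  queue [8, 15, 22] -> pop 8, enqueue [none], visited so far: [31, 17, 40, 12, 25, 45, 8]
  queue [15, 22] -> pop 15, enqueue [none], visited so far: [31, 17, 40, 12, 25, 45, 8, 15]
  queue [22] -> pop 22, enqueue [none], visited so far: [31, 17, 40, 12, 25, 45, 8, 15, 22]
Result: [31, 17, 40, 12, 25, 45, 8, 15, 22]


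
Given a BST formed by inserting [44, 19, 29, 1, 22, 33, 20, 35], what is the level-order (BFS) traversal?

Tree insertion order: [44, 19, 29, 1, 22, 33, 20, 35]
Tree (level-order array): [44, 19, None, 1, 29, None, None, 22, 33, 20, None, None, 35]
BFS from the root, enqueuing left then right child of each popped node:
  queue [44] -> pop 44, enqueue [19], visited so far: [44]
  queue [19] -> pop 19, enqueue [1, 29], visited so far: [44, 19]
  queue [1, 29] -> pop 1, enqueue [none], visited so far: [44, 19, 1]
  queue [29] -> pop 29, enqueue [22, 33], visited so far: [44, 19, 1, 29]
  queue [22, 33] -> pop 22, enqueue [20], visited so far: [44, 19, 1, 29, 22]
  queue [33, 20] -> pop 33, enqueue [35], visited so far: [44, 19, 1, 29, 22, 33]
  queue [20, 35] -> pop 20, enqueue [none], visited so far: [44, 19, 1, 29, 22, 33, 20]
  queue [35] -> pop 35, enqueue [none], visited so far: [44, 19, 1, 29, 22, 33, 20, 35]
Result: [44, 19, 1, 29, 22, 33, 20, 35]


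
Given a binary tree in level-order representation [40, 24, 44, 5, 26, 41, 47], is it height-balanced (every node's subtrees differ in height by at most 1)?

Tree (level-order array): [40, 24, 44, 5, 26, 41, 47]
Definition: a tree is height-balanced if, at every node, |h(left) - h(right)| <= 1 (empty subtree has height -1).
Bottom-up per-node check:
  node 5: h_left=-1, h_right=-1, diff=0 [OK], height=0
  node 26: h_left=-1, h_right=-1, diff=0 [OK], height=0
  node 24: h_left=0, h_right=0, diff=0 [OK], height=1
  node 41: h_left=-1, h_right=-1, diff=0 [OK], height=0
  node 47: h_left=-1, h_right=-1, diff=0 [OK], height=0
  node 44: h_left=0, h_right=0, diff=0 [OK], height=1
  node 40: h_left=1, h_right=1, diff=0 [OK], height=2
All nodes satisfy the balance condition.
Result: Balanced


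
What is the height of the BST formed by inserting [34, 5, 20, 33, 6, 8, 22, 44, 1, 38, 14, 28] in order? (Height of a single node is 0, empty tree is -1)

Insertion order: [34, 5, 20, 33, 6, 8, 22, 44, 1, 38, 14, 28]
Tree (level-order array): [34, 5, 44, 1, 20, 38, None, None, None, 6, 33, None, None, None, 8, 22, None, None, 14, None, 28]
Compute height bottom-up (empty subtree = -1):
  height(1) = 1 + max(-1, -1) = 0
  height(14) = 1 + max(-1, -1) = 0
  height(8) = 1 + max(-1, 0) = 1
  height(6) = 1 + max(-1, 1) = 2
  height(28) = 1 + max(-1, -1) = 0
  height(22) = 1 + max(-1, 0) = 1
  height(33) = 1 + max(1, -1) = 2
  height(20) = 1 + max(2, 2) = 3
  height(5) = 1 + max(0, 3) = 4
  height(38) = 1 + max(-1, -1) = 0
  height(44) = 1 + max(0, -1) = 1
  height(34) = 1 + max(4, 1) = 5
Height = 5


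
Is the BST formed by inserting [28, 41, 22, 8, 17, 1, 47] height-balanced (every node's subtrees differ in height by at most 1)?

Tree (level-order array): [28, 22, 41, 8, None, None, 47, 1, 17]
Definition: a tree is height-balanced if, at every node, |h(left) - h(right)| <= 1 (empty subtree has height -1).
Bottom-up per-node check:
  node 1: h_left=-1, h_right=-1, diff=0 [OK], height=0
  node 17: h_left=-1, h_right=-1, diff=0 [OK], height=0
  node 8: h_left=0, h_right=0, diff=0 [OK], height=1
  node 22: h_left=1, h_right=-1, diff=2 [FAIL (|1--1|=2 > 1)], height=2
  node 47: h_left=-1, h_right=-1, diff=0 [OK], height=0
  node 41: h_left=-1, h_right=0, diff=1 [OK], height=1
  node 28: h_left=2, h_right=1, diff=1 [OK], height=3
Node 22 violates the condition: |1 - -1| = 2 > 1.
Result: Not balanced


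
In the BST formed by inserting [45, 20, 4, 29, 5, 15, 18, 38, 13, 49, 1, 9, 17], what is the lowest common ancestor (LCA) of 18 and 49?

Tree insertion order: [45, 20, 4, 29, 5, 15, 18, 38, 13, 49, 1, 9, 17]
Tree (level-order array): [45, 20, 49, 4, 29, None, None, 1, 5, None, 38, None, None, None, 15, None, None, 13, 18, 9, None, 17]
In a BST, the LCA of p=18, q=49 is the first node v on the
root-to-leaf path with p <= v <= q (go left if both < v, right if both > v).
Walk from root:
  at 45: 18 <= 45 <= 49, this is the LCA
LCA = 45


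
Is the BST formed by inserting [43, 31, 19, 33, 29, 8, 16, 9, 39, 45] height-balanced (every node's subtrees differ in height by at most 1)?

Tree (level-order array): [43, 31, 45, 19, 33, None, None, 8, 29, None, 39, None, 16, None, None, None, None, 9]
Definition: a tree is height-balanced if, at every node, |h(left) - h(right)| <= 1 (empty subtree has height -1).
Bottom-up per-node check:
  node 9: h_left=-1, h_right=-1, diff=0 [OK], height=0
  node 16: h_left=0, h_right=-1, diff=1 [OK], height=1
  node 8: h_left=-1, h_right=1, diff=2 [FAIL (|-1-1|=2 > 1)], height=2
  node 29: h_left=-1, h_right=-1, diff=0 [OK], height=0
  node 19: h_left=2, h_right=0, diff=2 [FAIL (|2-0|=2 > 1)], height=3
  node 39: h_left=-1, h_right=-1, diff=0 [OK], height=0
  node 33: h_left=-1, h_right=0, diff=1 [OK], height=1
  node 31: h_left=3, h_right=1, diff=2 [FAIL (|3-1|=2 > 1)], height=4
  node 45: h_left=-1, h_right=-1, diff=0 [OK], height=0
  node 43: h_left=4, h_right=0, diff=4 [FAIL (|4-0|=4 > 1)], height=5
Node 8 violates the condition: |-1 - 1| = 2 > 1.
Result: Not balanced


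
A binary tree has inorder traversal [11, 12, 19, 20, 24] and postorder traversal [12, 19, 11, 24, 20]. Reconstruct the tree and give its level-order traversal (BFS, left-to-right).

Inorder:   [11, 12, 19, 20, 24]
Postorder: [12, 19, 11, 24, 20]
Algorithm: postorder visits root last, so walk postorder right-to-left;
each value is the root of the current inorder slice — split it at that
value, recurse on the right subtree first, then the left.
Recursive splits:
  root=20; inorder splits into left=[11, 12, 19], right=[24]
  root=24; inorder splits into left=[], right=[]
  root=11; inorder splits into left=[], right=[12, 19]
  root=19; inorder splits into left=[12], right=[]
  root=12; inorder splits into left=[], right=[]
Reconstructed level-order: [20, 11, 24, 19, 12]


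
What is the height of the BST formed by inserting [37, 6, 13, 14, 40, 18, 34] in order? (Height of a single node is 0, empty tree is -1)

Insertion order: [37, 6, 13, 14, 40, 18, 34]
Tree (level-order array): [37, 6, 40, None, 13, None, None, None, 14, None, 18, None, 34]
Compute height bottom-up (empty subtree = -1):
  height(34) = 1 + max(-1, -1) = 0
  height(18) = 1 + max(-1, 0) = 1
  height(14) = 1 + max(-1, 1) = 2
  height(13) = 1 + max(-1, 2) = 3
  height(6) = 1 + max(-1, 3) = 4
  height(40) = 1 + max(-1, -1) = 0
  height(37) = 1 + max(4, 0) = 5
Height = 5


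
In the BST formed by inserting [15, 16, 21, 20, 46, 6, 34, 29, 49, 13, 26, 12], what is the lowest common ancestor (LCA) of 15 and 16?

Tree insertion order: [15, 16, 21, 20, 46, 6, 34, 29, 49, 13, 26, 12]
Tree (level-order array): [15, 6, 16, None, 13, None, 21, 12, None, 20, 46, None, None, None, None, 34, 49, 29, None, None, None, 26]
In a BST, the LCA of p=15, q=16 is the first node v on the
root-to-leaf path with p <= v <= q (go left if both < v, right if both > v).
Walk from root:
  at 15: 15 <= 15 <= 16, this is the LCA
LCA = 15


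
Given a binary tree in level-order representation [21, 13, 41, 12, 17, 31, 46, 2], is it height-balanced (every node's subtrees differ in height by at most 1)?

Tree (level-order array): [21, 13, 41, 12, 17, 31, 46, 2]
Definition: a tree is height-balanced if, at every node, |h(left) - h(right)| <= 1 (empty subtree has height -1).
Bottom-up per-node check:
  node 2: h_left=-1, h_right=-1, diff=0 [OK], height=0
  node 12: h_left=0, h_right=-1, diff=1 [OK], height=1
  node 17: h_left=-1, h_right=-1, diff=0 [OK], height=0
  node 13: h_left=1, h_right=0, diff=1 [OK], height=2
  node 31: h_left=-1, h_right=-1, diff=0 [OK], height=0
  node 46: h_left=-1, h_right=-1, diff=0 [OK], height=0
  node 41: h_left=0, h_right=0, diff=0 [OK], height=1
  node 21: h_left=2, h_right=1, diff=1 [OK], height=3
All nodes satisfy the balance condition.
Result: Balanced


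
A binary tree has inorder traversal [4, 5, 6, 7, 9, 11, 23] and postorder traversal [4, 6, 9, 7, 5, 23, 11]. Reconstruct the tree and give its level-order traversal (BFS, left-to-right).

Inorder:   [4, 5, 6, 7, 9, 11, 23]
Postorder: [4, 6, 9, 7, 5, 23, 11]
Algorithm: postorder visits root last, so walk postorder right-to-left;
each value is the root of the current inorder slice — split it at that
value, recurse on the right subtree first, then the left.
Recursive splits:
  root=11; inorder splits into left=[4, 5, 6, 7, 9], right=[23]
  root=23; inorder splits into left=[], right=[]
  root=5; inorder splits into left=[4], right=[6, 7, 9]
  root=7; inorder splits into left=[6], right=[9]
  root=9; inorder splits into left=[], right=[]
  root=6; inorder splits into left=[], right=[]
  root=4; inorder splits into left=[], right=[]
Reconstructed level-order: [11, 5, 23, 4, 7, 6, 9]


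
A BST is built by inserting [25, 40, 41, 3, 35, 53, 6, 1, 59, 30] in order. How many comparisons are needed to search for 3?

Search path for 3: 25 -> 3
Found: True
Comparisons: 2


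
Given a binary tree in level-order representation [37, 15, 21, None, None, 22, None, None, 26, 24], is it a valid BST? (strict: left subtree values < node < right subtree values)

Level-order array: [37, 15, 21, None, None, 22, None, None, 26, 24]
Validate using subtree bounds (lo, hi): at each node, require lo < value < hi,
then recurse left with hi=value and right with lo=value.
Preorder trace (stopping at first violation):
  at node 37 with bounds (-inf, +inf): OK
  at node 15 with bounds (-inf, 37): OK
  at node 21 with bounds (37, +inf): VIOLATION
Node 21 violates its bound: not (37 < 21 < +inf).
Result: Not a valid BST


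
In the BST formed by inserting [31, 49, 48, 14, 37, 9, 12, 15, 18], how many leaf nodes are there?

Tree built from: [31, 49, 48, 14, 37, 9, 12, 15, 18]
Tree (level-order array): [31, 14, 49, 9, 15, 48, None, None, 12, None, 18, 37]
Rule: A leaf has 0 children.
Per-node child counts:
  node 31: 2 child(ren)
  node 14: 2 child(ren)
  node 9: 1 child(ren)
  node 12: 0 child(ren)
  node 15: 1 child(ren)
  node 18: 0 child(ren)
  node 49: 1 child(ren)
  node 48: 1 child(ren)
  node 37: 0 child(ren)
Matching nodes: [12, 18, 37]
Count of leaf nodes: 3


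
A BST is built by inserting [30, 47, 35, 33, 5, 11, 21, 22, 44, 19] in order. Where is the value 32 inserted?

Starting tree (level order): [30, 5, 47, None, 11, 35, None, None, 21, 33, 44, 19, 22]
Insertion path: 30 -> 47 -> 35 -> 33
Result: insert 32 as left child of 33
Final tree (level order): [30, 5, 47, None, 11, 35, None, None, 21, 33, 44, 19, 22, 32]


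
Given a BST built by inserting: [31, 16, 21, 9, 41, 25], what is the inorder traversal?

Tree insertion order: [31, 16, 21, 9, 41, 25]
Tree (level-order array): [31, 16, 41, 9, 21, None, None, None, None, None, 25]
Inorder traversal: [9, 16, 21, 25, 31, 41]


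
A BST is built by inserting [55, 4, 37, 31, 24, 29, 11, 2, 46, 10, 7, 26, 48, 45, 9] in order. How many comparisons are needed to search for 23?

Search path for 23: 55 -> 4 -> 37 -> 31 -> 24 -> 11
Found: False
Comparisons: 6


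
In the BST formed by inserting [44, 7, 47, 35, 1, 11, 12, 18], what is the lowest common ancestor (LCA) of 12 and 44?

Tree insertion order: [44, 7, 47, 35, 1, 11, 12, 18]
Tree (level-order array): [44, 7, 47, 1, 35, None, None, None, None, 11, None, None, 12, None, 18]
In a BST, the LCA of p=12, q=44 is the first node v on the
root-to-leaf path with p <= v <= q (go left if both < v, right if both > v).
Walk from root:
  at 44: 12 <= 44 <= 44, this is the LCA
LCA = 44


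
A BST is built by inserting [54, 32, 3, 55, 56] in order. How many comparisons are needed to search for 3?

Search path for 3: 54 -> 32 -> 3
Found: True
Comparisons: 3


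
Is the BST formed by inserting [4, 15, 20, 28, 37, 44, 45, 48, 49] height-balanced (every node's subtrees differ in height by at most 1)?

Tree (level-order array): [4, None, 15, None, 20, None, 28, None, 37, None, 44, None, 45, None, 48, None, 49]
Definition: a tree is height-balanced if, at every node, |h(left) - h(right)| <= 1 (empty subtree has height -1).
Bottom-up per-node check:
  node 49: h_left=-1, h_right=-1, diff=0 [OK], height=0
  node 48: h_left=-1, h_right=0, diff=1 [OK], height=1
  node 45: h_left=-1, h_right=1, diff=2 [FAIL (|-1-1|=2 > 1)], height=2
  node 44: h_left=-1, h_right=2, diff=3 [FAIL (|-1-2|=3 > 1)], height=3
  node 37: h_left=-1, h_right=3, diff=4 [FAIL (|-1-3|=4 > 1)], height=4
  node 28: h_left=-1, h_right=4, diff=5 [FAIL (|-1-4|=5 > 1)], height=5
  node 20: h_left=-1, h_right=5, diff=6 [FAIL (|-1-5|=6 > 1)], height=6
  node 15: h_left=-1, h_right=6, diff=7 [FAIL (|-1-6|=7 > 1)], height=7
  node 4: h_left=-1, h_right=7, diff=8 [FAIL (|-1-7|=8 > 1)], height=8
Node 45 violates the condition: |-1 - 1| = 2 > 1.
Result: Not balanced


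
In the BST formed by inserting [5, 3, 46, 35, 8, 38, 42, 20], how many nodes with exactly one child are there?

Tree built from: [5, 3, 46, 35, 8, 38, 42, 20]
Tree (level-order array): [5, 3, 46, None, None, 35, None, 8, 38, None, 20, None, 42]
Rule: These are nodes with exactly 1 non-null child.
Per-node child counts:
  node 5: 2 child(ren)
  node 3: 0 child(ren)
  node 46: 1 child(ren)
  node 35: 2 child(ren)
  node 8: 1 child(ren)
  node 20: 0 child(ren)
  node 38: 1 child(ren)
  node 42: 0 child(ren)
Matching nodes: [46, 8, 38]
Count of nodes with exactly one child: 3


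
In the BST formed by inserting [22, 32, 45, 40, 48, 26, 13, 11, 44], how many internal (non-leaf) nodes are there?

Tree built from: [22, 32, 45, 40, 48, 26, 13, 11, 44]
Tree (level-order array): [22, 13, 32, 11, None, 26, 45, None, None, None, None, 40, 48, None, 44]
Rule: An internal node has at least one child.
Per-node child counts:
  node 22: 2 child(ren)
  node 13: 1 child(ren)
  node 11: 0 child(ren)
  node 32: 2 child(ren)
  node 26: 0 child(ren)
  node 45: 2 child(ren)
  node 40: 1 child(ren)
  node 44: 0 child(ren)
  node 48: 0 child(ren)
Matching nodes: [22, 13, 32, 45, 40]
Count of internal (non-leaf) nodes: 5


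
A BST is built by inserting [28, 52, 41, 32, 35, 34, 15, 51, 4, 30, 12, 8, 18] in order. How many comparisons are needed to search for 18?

Search path for 18: 28 -> 15 -> 18
Found: True
Comparisons: 3
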